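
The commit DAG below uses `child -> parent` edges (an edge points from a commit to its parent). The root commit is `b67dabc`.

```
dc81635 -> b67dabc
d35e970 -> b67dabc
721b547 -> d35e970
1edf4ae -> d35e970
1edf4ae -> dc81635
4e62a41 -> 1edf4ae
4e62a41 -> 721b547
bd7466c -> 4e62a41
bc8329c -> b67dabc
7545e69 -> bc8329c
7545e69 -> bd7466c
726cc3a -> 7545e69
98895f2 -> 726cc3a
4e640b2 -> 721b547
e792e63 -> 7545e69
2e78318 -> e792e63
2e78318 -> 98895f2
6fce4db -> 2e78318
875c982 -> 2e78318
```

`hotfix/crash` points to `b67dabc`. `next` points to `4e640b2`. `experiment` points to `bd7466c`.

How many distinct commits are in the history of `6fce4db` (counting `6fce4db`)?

Walking parent pointers from 6fce4db: reachable set = {1edf4ae, 2e78318, 4e62a41, 6fce4db, 721b547, 726cc3a, 7545e69, 98895f2, b67dabc, bc8329c, bd7466c, d35e970, dc81635, e792e63}.
That is 14 commits.

14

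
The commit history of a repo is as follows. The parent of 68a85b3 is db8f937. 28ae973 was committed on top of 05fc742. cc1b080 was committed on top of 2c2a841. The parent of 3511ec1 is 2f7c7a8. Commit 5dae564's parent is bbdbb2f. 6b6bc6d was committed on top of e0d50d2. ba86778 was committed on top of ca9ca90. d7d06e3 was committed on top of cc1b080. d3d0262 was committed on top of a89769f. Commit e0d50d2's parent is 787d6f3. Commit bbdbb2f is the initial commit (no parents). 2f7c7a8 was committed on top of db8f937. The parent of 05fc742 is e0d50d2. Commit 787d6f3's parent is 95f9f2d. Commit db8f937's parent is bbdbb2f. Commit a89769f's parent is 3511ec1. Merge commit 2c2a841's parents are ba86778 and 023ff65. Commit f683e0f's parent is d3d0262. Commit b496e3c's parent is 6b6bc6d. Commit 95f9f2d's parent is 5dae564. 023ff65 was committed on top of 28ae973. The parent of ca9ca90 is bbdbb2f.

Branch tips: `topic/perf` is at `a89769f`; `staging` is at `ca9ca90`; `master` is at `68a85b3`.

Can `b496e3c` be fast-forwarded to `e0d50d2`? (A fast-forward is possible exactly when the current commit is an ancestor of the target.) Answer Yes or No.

No

A fast-forward from b496e3c to e0d50d2 is possible iff b496e3c is an ancestor of e0d50d2.
Ancestors of e0d50d2: {5dae564, 787d6f3, 95f9f2d, bbdbb2f, e0d50d2}.
b496e3c is not among them, so fast-forward is not possible.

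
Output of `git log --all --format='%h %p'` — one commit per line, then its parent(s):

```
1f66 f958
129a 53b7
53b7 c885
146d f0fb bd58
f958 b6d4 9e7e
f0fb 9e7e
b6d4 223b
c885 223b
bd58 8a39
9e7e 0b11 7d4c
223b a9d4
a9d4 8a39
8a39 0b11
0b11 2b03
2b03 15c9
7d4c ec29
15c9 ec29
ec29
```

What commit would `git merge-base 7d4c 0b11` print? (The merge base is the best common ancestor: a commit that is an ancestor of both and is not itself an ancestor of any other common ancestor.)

Ancestors of 7d4c: {7d4c, ec29}.
Ancestors of 0b11: {0b11, 15c9, 2b03, ec29}.
Common ancestors: {ec29}.
The only common ancestor is ec29, so it is the merge base.

ec29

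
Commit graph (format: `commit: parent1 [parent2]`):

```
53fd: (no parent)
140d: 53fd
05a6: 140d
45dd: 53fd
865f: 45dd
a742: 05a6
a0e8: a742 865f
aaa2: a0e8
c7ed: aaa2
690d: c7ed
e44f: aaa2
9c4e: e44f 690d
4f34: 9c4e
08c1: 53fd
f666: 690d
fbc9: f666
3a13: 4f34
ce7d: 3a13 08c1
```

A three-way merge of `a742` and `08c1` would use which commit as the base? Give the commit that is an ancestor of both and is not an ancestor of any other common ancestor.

Ancestors of a742: {05a6, 140d, 53fd, a742}.
Ancestors of 08c1: {08c1, 53fd}.
Common ancestors: {53fd}.
The only common ancestor is 53fd, so it is the merge base.

53fd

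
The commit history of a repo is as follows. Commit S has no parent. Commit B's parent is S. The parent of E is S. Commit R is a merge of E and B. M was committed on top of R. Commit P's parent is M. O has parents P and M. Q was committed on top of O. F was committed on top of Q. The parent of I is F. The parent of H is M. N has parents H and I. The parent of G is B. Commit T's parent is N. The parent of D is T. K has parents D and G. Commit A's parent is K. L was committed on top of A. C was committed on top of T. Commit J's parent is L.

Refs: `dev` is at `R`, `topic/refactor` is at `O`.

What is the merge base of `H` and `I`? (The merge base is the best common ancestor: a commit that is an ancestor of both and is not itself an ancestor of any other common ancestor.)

M

Ancestors of H: {B, E, H, M, R, S}.
Ancestors of I: {B, E, F, I, M, O, P, Q, R, S}.
Common ancestors: {B, E, M, R, S}.
Among these, M is not an ancestor of any other common ancestor — it is the merge base.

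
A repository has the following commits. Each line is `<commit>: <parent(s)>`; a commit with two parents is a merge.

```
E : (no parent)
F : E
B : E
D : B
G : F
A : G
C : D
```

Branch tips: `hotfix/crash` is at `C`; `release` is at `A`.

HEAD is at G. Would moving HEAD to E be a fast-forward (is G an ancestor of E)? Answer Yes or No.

A fast-forward from G to E is possible iff G is an ancestor of E.
Ancestors of E: {E}.
G is not among them, so fast-forward is not possible.

No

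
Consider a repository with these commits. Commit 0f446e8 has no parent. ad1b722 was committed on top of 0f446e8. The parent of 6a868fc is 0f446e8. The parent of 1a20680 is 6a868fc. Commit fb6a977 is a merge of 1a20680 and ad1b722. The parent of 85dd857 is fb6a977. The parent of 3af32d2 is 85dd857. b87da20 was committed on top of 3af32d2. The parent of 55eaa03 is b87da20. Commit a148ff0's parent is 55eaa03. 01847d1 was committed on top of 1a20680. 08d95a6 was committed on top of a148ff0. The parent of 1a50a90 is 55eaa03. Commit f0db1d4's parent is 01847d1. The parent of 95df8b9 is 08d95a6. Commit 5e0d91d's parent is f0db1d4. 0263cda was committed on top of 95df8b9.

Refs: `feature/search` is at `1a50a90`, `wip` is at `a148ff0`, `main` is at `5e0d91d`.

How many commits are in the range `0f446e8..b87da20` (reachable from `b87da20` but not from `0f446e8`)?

7

Reachable from b87da20: {0f446e8, 1a20680, 3af32d2, 6a868fc, 85dd857, ad1b722, b87da20, fb6a977}.
Reachable from 0f446e8: {0f446e8}.
In b87da20's history but not 0f446e8's: {1a20680, 3af32d2, 6a868fc, 85dd857, ad1b722, b87da20, fb6a977} — 7 commits.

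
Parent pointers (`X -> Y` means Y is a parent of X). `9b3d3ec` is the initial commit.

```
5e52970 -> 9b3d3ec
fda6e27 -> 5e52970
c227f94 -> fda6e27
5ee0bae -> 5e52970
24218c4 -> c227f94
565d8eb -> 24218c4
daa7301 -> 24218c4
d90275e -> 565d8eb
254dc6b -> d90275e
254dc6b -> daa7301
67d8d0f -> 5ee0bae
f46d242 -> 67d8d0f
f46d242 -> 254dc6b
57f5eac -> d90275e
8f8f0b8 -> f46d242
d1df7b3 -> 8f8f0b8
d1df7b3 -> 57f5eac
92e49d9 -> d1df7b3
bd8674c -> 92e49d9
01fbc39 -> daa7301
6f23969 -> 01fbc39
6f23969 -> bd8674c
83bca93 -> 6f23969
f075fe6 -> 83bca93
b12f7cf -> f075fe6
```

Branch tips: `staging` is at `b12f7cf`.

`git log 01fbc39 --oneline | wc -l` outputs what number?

7

Walking parent pointers from 01fbc39: reachable set = {01fbc39, 24218c4, 5e52970, 9b3d3ec, c227f94, daa7301, fda6e27}.
That is 7 commits.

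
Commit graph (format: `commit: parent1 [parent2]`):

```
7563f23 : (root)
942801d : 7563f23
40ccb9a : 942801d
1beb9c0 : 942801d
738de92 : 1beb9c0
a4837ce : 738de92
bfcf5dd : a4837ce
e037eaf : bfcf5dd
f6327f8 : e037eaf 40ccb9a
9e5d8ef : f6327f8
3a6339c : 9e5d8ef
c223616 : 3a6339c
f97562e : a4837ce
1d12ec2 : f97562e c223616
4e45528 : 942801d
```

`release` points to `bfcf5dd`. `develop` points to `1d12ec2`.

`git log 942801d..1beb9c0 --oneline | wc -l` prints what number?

Reachable from 1beb9c0: {1beb9c0, 7563f23, 942801d}.
Reachable from 942801d: {7563f23, 942801d}.
In 1beb9c0's history but not 942801d's: {1beb9c0} — 1 commit.

1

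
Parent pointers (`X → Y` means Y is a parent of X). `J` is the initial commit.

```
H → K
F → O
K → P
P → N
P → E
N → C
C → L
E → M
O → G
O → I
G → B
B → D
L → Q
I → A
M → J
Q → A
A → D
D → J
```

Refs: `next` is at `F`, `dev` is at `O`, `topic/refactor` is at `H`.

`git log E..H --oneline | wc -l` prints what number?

9

Reachable from H: {A, C, D, E, H, J, K, L, M, N, P, Q}.
Reachable from E: {E, J, M}.
In H's history but not E's: {A, C, D, H, K, L, N, P, Q} — 9 commits.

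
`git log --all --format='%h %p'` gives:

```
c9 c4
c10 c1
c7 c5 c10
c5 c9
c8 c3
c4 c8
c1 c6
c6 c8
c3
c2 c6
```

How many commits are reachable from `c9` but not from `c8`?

Reachable from c9: {c3, c4, c8, c9}.
Reachable from c8: {c3, c8}.
In c9's history but not c8's: {c4, c9} — 2 commits.

2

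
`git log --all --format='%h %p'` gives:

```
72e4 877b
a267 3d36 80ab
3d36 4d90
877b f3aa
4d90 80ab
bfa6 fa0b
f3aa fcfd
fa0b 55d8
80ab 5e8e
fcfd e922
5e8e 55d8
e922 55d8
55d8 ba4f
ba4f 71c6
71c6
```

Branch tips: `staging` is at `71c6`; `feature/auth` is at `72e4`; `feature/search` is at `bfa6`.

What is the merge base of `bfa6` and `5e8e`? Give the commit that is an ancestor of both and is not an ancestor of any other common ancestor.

55d8

Ancestors of bfa6: {55d8, 71c6, ba4f, bfa6, fa0b}.
Ancestors of 5e8e: {55d8, 5e8e, 71c6, ba4f}.
Common ancestors: {55d8, 71c6, ba4f}.
Among these, 55d8 is not an ancestor of any other common ancestor — it is the merge base.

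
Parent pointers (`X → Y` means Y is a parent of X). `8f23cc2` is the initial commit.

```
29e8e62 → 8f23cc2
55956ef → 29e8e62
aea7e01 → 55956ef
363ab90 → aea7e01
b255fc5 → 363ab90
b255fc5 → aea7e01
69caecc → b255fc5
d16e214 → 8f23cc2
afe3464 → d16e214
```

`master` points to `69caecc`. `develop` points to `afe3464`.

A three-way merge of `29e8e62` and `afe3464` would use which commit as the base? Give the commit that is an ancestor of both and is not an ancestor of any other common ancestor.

Ancestors of 29e8e62: {29e8e62, 8f23cc2}.
Ancestors of afe3464: {8f23cc2, afe3464, d16e214}.
Common ancestors: {8f23cc2}.
The only common ancestor is 8f23cc2, so it is the merge base.

8f23cc2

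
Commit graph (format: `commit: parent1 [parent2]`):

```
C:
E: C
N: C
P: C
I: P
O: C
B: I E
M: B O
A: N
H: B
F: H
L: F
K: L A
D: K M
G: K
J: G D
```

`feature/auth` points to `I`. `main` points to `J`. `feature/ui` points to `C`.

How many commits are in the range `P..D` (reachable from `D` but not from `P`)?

Reachable from D: {A, B, C, D, E, F, H, I, K, L, M, N, O, P}.
Reachable from P: {C, P}.
In D's history but not P's: {A, B, D, E, F, H, I, K, L, M, N, O} — 12 commits.

12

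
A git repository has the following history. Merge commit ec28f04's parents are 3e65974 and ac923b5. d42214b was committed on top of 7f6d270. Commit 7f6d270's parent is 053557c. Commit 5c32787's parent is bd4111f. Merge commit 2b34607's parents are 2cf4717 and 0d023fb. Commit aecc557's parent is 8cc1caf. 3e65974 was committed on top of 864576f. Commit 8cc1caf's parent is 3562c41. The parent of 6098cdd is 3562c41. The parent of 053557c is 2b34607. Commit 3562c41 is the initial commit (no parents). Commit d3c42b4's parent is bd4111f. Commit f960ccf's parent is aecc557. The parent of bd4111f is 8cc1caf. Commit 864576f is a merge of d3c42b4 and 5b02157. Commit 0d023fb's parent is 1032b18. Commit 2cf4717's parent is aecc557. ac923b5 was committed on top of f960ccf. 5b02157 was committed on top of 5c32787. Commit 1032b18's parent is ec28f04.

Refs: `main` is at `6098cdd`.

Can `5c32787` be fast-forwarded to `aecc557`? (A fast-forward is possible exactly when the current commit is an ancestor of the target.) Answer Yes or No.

A fast-forward from 5c32787 to aecc557 is possible iff 5c32787 is an ancestor of aecc557.
Ancestors of aecc557: {3562c41, 8cc1caf, aecc557}.
5c32787 is not among them, so fast-forward is not possible.

No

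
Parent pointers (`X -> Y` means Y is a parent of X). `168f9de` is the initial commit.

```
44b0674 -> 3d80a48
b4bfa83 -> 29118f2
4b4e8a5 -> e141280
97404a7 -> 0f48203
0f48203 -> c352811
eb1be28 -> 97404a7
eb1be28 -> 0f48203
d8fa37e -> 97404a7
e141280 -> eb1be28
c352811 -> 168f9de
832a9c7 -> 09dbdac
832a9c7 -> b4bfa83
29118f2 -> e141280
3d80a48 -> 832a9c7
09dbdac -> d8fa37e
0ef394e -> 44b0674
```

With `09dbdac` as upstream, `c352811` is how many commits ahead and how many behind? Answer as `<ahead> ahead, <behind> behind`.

0 ahead, 4 behind

Reachable from c352811: {168f9de, c352811}.
Reachable from 09dbdac: {09dbdac, 0f48203, 168f9de, 97404a7, c352811, d8fa37e}.
Only in c352811's history (ahead): {} — 0.
Only in 09dbdac's history (behind): {09dbdac, 0f48203, 97404a7, d8fa37e} — 4.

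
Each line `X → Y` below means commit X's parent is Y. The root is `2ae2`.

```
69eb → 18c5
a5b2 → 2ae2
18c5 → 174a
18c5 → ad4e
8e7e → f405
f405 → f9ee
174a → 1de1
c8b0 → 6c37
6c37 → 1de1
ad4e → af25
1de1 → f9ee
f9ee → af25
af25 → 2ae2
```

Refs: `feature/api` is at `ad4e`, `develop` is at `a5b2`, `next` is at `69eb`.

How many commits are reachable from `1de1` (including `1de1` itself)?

Walking parent pointers from 1de1: reachable set = {1de1, 2ae2, af25, f9ee}.
That is 4 commits.

4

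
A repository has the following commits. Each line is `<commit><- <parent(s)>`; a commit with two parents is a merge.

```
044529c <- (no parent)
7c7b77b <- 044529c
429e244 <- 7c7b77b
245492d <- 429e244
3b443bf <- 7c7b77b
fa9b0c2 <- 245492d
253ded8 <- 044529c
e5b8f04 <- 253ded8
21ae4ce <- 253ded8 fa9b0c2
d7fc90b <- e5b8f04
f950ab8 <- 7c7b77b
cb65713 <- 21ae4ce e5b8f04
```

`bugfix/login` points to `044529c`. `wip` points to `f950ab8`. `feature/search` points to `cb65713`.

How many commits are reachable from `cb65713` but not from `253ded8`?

7

Reachable from cb65713: {044529c, 21ae4ce, 245492d, 253ded8, 429e244, 7c7b77b, cb65713, e5b8f04, fa9b0c2}.
Reachable from 253ded8: {044529c, 253ded8}.
In cb65713's history but not 253ded8's: {21ae4ce, 245492d, 429e244, 7c7b77b, cb65713, e5b8f04, fa9b0c2} — 7 commits.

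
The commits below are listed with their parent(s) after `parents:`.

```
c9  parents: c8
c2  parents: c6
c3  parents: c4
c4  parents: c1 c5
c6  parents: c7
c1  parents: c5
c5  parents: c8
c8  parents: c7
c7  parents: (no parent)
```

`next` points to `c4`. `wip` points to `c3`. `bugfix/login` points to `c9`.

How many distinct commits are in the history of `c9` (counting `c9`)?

3

Walking parent pointers from c9: reachable set = {c7, c8, c9}.
That is 3 commits.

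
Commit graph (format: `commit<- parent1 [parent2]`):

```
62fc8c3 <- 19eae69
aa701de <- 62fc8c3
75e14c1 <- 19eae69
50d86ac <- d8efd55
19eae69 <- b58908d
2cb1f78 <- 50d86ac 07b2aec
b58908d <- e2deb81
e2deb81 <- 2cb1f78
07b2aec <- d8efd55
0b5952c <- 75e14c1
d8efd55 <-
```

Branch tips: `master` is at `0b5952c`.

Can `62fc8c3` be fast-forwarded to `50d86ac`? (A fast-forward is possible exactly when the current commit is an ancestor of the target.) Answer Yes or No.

No

A fast-forward from 62fc8c3 to 50d86ac is possible iff 62fc8c3 is an ancestor of 50d86ac.
Ancestors of 50d86ac: {50d86ac, d8efd55}.
62fc8c3 is not among them, so fast-forward is not possible.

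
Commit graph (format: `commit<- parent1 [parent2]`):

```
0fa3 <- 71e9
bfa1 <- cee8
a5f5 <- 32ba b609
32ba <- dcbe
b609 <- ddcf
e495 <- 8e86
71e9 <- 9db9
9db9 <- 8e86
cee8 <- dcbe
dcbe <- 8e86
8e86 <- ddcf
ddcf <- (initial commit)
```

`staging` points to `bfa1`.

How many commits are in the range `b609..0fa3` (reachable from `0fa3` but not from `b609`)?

4

Reachable from 0fa3: {0fa3, 71e9, 8e86, 9db9, ddcf}.
Reachable from b609: {b609, ddcf}.
In 0fa3's history but not b609's: {0fa3, 71e9, 8e86, 9db9} — 4 commits.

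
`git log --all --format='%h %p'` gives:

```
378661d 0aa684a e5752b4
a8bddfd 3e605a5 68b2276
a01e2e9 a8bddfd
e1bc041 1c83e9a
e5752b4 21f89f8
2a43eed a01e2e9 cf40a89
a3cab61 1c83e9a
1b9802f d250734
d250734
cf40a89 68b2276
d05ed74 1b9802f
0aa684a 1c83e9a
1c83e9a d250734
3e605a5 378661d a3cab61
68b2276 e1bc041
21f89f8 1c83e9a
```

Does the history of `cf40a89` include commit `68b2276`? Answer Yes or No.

Yes

Ancestors of cf40a89 (commits reachable by following parents): {1c83e9a, 68b2276, cf40a89, d250734, e1bc041}.
68b2276 is in that set, so it is an ancestor of cf40a89.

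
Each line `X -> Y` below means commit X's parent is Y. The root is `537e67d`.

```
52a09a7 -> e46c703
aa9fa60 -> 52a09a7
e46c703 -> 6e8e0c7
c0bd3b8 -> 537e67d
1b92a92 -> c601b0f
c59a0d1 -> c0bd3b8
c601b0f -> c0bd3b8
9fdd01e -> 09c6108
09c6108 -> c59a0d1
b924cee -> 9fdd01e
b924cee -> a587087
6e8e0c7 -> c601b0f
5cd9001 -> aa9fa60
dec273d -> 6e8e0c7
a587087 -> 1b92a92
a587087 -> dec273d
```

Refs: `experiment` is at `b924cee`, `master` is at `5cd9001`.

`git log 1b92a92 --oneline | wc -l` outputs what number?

Walking parent pointers from 1b92a92: reachable set = {1b92a92, 537e67d, c0bd3b8, c601b0f}.
That is 4 commits.

4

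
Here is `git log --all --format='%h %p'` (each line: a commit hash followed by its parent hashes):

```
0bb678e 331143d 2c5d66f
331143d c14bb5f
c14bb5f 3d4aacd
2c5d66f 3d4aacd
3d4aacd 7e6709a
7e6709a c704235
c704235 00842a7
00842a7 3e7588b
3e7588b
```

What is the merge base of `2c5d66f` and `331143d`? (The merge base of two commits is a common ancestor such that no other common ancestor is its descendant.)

Ancestors of 2c5d66f: {00842a7, 2c5d66f, 3d4aacd, 3e7588b, 7e6709a, c704235}.
Ancestors of 331143d: {00842a7, 331143d, 3d4aacd, 3e7588b, 7e6709a, c14bb5f, c704235}.
Common ancestors: {00842a7, 3d4aacd, 3e7588b, 7e6709a, c704235}.
Among these, 3d4aacd is not an ancestor of any other common ancestor — it is the merge base.

3d4aacd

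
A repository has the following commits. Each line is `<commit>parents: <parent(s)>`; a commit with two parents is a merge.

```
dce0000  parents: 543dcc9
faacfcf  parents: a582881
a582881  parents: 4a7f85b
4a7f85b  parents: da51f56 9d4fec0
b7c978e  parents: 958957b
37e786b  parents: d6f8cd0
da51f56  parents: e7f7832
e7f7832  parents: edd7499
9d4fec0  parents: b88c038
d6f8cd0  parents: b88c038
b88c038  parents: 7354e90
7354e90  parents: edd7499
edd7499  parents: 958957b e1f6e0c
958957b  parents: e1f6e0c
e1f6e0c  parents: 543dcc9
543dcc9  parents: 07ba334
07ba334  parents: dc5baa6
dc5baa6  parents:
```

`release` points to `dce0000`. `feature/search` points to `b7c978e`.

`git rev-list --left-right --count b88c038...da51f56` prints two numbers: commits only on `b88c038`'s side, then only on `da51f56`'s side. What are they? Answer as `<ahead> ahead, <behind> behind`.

Reachable from b88c038: {07ba334, 543dcc9, 7354e90, 958957b, b88c038, dc5baa6, e1f6e0c, edd7499}.
Reachable from da51f56: {07ba334, 543dcc9, 958957b, da51f56, dc5baa6, e1f6e0c, e7f7832, edd7499}.
Only in b88c038's history (ahead): {7354e90, b88c038} — 2.
Only in da51f56's history (behind): {da51f56, e7f7832} — 2.

2 ahead, 2 behind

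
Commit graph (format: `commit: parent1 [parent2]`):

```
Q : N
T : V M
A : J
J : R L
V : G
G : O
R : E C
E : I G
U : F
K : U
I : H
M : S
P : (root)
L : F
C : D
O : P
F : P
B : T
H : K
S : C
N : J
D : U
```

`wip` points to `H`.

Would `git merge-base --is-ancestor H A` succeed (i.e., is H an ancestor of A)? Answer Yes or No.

Yes

Ancestors of A (commits reachable by following parents): {A, C, D, E, F, G, H, I, J, K, L, O, P, R, U}.
H is in that set, so it is an ancestor of A.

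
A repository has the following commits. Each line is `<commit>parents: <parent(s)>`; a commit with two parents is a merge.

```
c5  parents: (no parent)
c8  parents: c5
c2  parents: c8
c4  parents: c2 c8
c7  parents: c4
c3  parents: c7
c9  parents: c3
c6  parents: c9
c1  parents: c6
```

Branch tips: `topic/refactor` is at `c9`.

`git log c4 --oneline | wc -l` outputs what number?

4

Walking parent pointers from c4: reachable set = {c2, c4, c5, c8}.
That is 4 commits.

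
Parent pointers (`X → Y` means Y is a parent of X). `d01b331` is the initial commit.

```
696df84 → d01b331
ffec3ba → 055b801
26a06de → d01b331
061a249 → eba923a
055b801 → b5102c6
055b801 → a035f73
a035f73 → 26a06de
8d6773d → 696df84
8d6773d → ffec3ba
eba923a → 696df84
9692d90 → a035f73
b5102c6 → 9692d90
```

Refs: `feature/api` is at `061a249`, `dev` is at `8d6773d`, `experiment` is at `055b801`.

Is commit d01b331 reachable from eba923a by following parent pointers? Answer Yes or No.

Ancestors of eba923a (commits reachable by following parents): {696df84, d01b331, eba923a}.
d01b331 is in that set, so it is an ancestor of eba923a.

Yes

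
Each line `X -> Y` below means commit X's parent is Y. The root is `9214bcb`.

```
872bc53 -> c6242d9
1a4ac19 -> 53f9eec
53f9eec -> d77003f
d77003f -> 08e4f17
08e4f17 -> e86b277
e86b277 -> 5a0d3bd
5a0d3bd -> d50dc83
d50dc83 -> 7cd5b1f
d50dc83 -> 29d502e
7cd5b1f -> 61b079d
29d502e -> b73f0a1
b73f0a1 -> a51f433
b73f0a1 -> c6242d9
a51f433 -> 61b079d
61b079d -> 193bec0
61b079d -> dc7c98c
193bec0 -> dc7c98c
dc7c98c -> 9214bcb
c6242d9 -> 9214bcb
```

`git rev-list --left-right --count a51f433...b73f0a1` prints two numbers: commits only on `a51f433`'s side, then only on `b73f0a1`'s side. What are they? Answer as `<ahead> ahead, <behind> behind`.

Reachable from a51f433: {193bec0, 61b079d, 9214bcb, a51f433, dc7c98c}.
Reachable from b73f0a1: {193bec0, 61b079d, 9214bcb, a51f433, b73f0a1, c6242d9, dc7c98c}.
Only in a51f433's history (ahead): {} — 0.
Only in b73f0a1's history (behind): {b73f0a1, c6242d9} — 2.

0 ahead, 2 behind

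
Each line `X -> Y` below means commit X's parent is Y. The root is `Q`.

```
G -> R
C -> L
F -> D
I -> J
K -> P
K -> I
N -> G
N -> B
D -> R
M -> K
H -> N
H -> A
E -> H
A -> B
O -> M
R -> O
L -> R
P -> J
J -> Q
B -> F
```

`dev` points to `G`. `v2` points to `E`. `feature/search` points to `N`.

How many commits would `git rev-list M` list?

Walking parent pointers from M: reachable set = {I, J, K, M, P, Q}.
That is 6 commits.

6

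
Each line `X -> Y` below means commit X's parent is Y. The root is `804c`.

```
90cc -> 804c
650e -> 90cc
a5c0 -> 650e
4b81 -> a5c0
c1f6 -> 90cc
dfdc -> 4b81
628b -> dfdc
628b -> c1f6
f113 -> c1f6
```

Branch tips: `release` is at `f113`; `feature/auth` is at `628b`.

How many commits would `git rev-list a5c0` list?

4

Walking parent pointers from a5c0: reachable set = {650e, 804c, 90cc, a5c0}.
That is 4 commits.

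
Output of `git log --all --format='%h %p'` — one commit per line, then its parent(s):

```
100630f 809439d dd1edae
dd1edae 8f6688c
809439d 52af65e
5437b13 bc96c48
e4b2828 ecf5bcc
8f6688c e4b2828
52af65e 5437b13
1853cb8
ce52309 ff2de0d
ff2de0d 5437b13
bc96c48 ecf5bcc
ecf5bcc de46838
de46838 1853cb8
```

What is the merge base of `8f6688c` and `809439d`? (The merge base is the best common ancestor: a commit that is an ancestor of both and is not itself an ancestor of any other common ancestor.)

Ancestors of 8f6688c: {1853cb8, 8f6688c, de46838, e4b2828, ecf5bcc}.
Ancestors of 809439d: {1853cb8, 52af65e, 5437b13, 809439d, bc96c48, de46838, ecf5bcc}.
Common ancestors: {1853cb8, de46838, ecf5bcc}.
Among these, ecf5bcc is not an ancestor of any other common ancestor — it is the merge base.

ecf5bcc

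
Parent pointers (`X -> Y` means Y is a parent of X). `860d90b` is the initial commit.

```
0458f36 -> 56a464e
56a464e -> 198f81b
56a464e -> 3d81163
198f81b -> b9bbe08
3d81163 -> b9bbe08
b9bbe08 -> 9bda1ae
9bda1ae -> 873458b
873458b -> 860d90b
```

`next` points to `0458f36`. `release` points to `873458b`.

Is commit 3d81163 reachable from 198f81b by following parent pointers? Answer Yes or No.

Ancestors of 198f81b: {198f81b, 860d90b, 873458b, 9bda1ae, b9bbe08}.
3d81163 is not in that set, so it is not an ancestor of 198f81b.

No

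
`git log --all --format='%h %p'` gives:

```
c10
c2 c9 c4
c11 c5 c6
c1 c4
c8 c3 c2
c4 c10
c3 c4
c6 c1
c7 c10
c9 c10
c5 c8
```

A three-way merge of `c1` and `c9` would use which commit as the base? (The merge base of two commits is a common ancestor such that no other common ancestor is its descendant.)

Ancestors of c1: {c1, c10, c4}.
Ancestors of c9: {c10, c9}.
Common ancestors: {c10}.
The only common ancestor is c10, so it is the merge base.

c10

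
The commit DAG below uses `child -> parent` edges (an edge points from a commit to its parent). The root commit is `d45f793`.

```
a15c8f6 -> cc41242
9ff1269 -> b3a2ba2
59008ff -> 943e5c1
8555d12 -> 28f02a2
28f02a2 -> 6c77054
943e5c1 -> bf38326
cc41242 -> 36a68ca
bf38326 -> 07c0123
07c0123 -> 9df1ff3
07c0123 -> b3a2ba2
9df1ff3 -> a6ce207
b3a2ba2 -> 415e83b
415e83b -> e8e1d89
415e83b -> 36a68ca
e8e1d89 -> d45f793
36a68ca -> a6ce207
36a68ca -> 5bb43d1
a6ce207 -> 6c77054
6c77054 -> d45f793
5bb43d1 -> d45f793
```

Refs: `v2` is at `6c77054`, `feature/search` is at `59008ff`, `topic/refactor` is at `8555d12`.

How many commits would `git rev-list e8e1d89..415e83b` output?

Reachable from 415e83b: {36a68ca, 415e83b, 5bb43d1, 6c77054, a6ce207, d45f793, e8e1d89}.
Reachable from e8e1d89: {d45f793, e8e1d89}.
In 415e83b's history but not e8e1d89's: {36a68ca, 415e83b, 5bb43d1, 6c77054, a6ce207} — 5 commits.

5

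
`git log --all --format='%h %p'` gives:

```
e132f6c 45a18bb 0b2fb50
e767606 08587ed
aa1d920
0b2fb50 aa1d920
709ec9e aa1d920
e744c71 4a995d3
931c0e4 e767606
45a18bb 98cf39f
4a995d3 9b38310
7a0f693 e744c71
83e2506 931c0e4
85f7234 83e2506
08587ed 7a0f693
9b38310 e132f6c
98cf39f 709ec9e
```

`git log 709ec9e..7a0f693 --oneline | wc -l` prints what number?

Reachable from 7a0f693: {0b2fb50, 45a18bb, 4a995d3, 709ec9e, 7a0f693, 98cf39f, 9b38310, aa1d920, e132f6c, e744c71}.
Reachable from 709ec9e: {709ec9e, aa1d920}.
In 7a0f693's history but not 709ec9e's: {0b2fb50, 45a18bb, 4a995d3, 7a0f693, 98cf39f, 9b38310, e132f6c, e744c71} — 8 commits.

8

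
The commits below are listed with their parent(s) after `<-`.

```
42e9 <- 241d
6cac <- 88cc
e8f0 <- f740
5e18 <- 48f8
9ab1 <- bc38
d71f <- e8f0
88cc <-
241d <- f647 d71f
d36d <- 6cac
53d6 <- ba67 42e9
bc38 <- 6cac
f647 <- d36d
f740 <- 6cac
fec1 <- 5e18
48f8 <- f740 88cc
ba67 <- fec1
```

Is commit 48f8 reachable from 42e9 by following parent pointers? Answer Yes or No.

Ancestors of 42e9: {241d, 42e9, 6cac, 88cc, d36d, d71f, e8f0, f647, f740}.
48f8 is not in that set, so it is not an ancestor of 42e9.

No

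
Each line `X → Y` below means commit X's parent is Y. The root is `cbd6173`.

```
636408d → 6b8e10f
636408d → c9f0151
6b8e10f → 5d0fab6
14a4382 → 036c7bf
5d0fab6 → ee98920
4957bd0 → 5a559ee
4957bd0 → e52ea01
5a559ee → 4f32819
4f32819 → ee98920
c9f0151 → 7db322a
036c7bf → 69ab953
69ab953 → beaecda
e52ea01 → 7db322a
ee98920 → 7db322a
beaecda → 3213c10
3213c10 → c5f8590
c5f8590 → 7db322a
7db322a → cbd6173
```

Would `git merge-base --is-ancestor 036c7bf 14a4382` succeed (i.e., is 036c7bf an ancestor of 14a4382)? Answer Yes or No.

Yes

Ancestors of 14a4382 (commits reachable by following parents): {036c7bf, 14a4382, 3213c10, 69ab953, 7db322a, beaecda, c5f8590, cbd6173}.
036c7bf is in that set, so it is an ancestor of 14a4382.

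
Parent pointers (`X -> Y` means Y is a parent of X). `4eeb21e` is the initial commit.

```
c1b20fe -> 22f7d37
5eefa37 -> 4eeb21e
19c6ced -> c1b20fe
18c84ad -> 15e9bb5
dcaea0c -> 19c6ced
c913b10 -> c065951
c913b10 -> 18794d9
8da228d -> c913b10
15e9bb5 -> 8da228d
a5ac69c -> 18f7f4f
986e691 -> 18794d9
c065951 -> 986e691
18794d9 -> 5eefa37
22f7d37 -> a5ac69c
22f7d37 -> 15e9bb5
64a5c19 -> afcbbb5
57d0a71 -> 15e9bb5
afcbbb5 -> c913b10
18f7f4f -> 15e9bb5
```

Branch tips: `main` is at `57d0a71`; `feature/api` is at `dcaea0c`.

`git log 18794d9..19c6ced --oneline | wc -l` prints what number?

Reachable from 19c6ced: {15e9bb5, 18794d9, 18f7f4f, 19c6ced, 22f7d37, 4eeb21e, 5eefa37, 8da228d, 986e691, a5ac69c, c065951, c1b20fe, c913b10}.
Reachable from 18794d9: {18794d9, 4eeb21e, 5eefa37}.
In 19c6ced's history but not 18794d9's: {15e9bb5, 18f7f4f, 19c6ced, 22f7d37, 8da228d, 986e691, a5ac69c, c065951, c1b20fe, c913b10} — 10 commits.

10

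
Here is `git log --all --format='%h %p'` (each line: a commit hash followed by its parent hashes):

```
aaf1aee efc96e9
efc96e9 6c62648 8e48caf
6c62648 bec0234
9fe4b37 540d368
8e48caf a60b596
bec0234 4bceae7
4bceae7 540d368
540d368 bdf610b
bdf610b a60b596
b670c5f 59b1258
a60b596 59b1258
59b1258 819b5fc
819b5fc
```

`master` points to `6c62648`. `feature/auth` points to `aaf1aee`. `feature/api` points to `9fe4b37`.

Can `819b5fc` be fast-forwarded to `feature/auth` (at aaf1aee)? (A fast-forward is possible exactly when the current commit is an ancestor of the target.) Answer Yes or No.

Yes

A fast-forward from 819b5fc to aaf1aee is possible iff 819b5fc is an ancestor of aaf1aee.
Ancestors of aaf1aee: {4bceae7, 540d368, 59b1258, 6c62648, 819b5fc, 8e48caf, a60b596, aaf1aee, bdf610b, bec0234, efc96e9}.
819b5fc is among them, so fast-forward is possible.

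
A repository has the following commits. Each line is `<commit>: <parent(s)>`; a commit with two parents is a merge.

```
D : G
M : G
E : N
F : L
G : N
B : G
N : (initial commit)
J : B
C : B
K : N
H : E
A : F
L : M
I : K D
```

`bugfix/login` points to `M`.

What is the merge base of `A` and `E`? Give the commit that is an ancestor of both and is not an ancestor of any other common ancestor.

N

Ancestors of A: {A, F, G, L, M, N}.
Ancestors of E: {E, N}.
Common ancestors: {N}.
The only common ancestor is N, so it is the merge base.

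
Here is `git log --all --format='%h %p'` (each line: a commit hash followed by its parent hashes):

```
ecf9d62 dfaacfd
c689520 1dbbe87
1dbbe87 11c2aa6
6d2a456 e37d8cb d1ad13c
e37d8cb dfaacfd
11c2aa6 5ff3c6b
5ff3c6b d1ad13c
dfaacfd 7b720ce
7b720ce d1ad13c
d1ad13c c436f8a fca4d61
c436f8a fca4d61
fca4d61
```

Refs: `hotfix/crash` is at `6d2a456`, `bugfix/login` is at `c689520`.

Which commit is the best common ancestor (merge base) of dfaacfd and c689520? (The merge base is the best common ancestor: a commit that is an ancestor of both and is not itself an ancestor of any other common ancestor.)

d1ad13c

Ancestors of dfaacfd: {7b720ce, c436f8a, d1ad13c, dfaacfd, fca4d61}.
Ancestors of c689520: {11c2aa6, 1dbbe87, 5ff3c6b, c436f8a, c689520, d1ad13c, fca4d61}.
Common ancestors: {c436f8a, d1ad13c, fca4d61}.
Among these, d1ad13c is not an ancestor of any other common ancestor — it is the merge base.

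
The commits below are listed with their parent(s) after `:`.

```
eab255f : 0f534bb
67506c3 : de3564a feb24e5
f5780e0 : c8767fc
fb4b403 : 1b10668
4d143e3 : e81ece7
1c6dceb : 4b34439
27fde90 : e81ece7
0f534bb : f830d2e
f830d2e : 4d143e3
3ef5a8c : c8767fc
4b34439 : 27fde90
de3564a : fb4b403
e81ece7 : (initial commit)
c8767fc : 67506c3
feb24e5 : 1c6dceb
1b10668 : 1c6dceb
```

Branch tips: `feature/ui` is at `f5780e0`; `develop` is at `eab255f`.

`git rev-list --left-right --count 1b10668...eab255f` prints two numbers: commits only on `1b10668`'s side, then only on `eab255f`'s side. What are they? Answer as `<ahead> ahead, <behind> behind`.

Reachable from 1b10668: {1b10668, 1c6dceb, 27fde90, 4b34439, e81ece7}.
Reachable from eab255f: {0f534bb, 4d143e3, e81ece7, eab255f, f830d2e}.
Only in 1b10668's history (ahead): {1b10668, 1c6dceb, 27fde90, 4b34439} — 4.
Only in eab255f's history (behind): {0f534bb, 4d143e3, eab255f, f830d2e} — 4.

4 ahead, 4 behind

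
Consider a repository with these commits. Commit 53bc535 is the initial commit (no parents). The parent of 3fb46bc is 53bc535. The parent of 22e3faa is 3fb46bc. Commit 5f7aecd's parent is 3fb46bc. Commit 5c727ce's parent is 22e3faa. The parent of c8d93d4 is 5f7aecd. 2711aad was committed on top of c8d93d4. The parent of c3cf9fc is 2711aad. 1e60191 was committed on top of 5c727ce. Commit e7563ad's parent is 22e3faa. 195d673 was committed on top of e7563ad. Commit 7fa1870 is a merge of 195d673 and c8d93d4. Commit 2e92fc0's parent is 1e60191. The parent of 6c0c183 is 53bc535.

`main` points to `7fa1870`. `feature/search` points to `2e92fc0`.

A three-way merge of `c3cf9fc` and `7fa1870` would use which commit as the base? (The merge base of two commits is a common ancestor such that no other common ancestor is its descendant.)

c8d93d4

Ancestors of c3cf9fc: {2711aad, 3fb46bc, 53bc535, 5f7aecd, c3cf9fc, c8d93d4}.
Ancestors of 7fa1870: {195d673, 22e3faa, 3fb46bc, 53bc535, 5f7aecd, 7fa1870, c8d93d4, e7563ad}.
Common ancestors: {3fb46bc, 53bc535, 5f7aecd, c8d93d4}.
Among these, c8d93d4 is not an ancestor of any other common ancestor — it is the merge base.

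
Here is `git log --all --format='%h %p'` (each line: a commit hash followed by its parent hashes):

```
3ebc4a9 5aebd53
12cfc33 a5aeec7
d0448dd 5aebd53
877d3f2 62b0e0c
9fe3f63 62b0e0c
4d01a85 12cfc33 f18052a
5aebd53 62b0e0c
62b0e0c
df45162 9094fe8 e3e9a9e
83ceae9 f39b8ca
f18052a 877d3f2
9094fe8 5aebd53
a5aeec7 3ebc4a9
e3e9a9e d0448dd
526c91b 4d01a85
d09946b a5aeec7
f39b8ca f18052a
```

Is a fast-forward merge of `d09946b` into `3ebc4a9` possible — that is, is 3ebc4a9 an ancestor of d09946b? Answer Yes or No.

A fast-forward from 3ebc4a9 to d09946b is possible iff 3ebc4a9 is an ancestor of d09946b.
Ancestors of d09946b: {3ebc4a9, 5aebd53, 62b0e0c, a5aeec7, d09946b}.
3ebc4a9 is among them, so fast-forward is possible.

Yes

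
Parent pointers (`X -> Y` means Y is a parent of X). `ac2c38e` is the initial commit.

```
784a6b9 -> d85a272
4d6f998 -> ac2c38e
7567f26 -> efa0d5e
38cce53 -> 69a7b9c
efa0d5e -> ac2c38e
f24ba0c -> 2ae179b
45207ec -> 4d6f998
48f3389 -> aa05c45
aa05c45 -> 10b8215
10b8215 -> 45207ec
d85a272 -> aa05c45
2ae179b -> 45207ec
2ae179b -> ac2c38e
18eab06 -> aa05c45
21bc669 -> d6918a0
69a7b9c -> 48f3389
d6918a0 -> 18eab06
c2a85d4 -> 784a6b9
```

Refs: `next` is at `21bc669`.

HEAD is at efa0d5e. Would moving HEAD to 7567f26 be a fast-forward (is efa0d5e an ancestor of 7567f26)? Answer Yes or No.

Yes

A fast-forward from efa0d5e to 7567f26 is possible iff efa0d5e is an ancestor of 7567f26.
Ancestors of 7567f26: {7567f26, ac2c38e, efa0d5e}.
efa0d5e is among them, so fast-forward is possible.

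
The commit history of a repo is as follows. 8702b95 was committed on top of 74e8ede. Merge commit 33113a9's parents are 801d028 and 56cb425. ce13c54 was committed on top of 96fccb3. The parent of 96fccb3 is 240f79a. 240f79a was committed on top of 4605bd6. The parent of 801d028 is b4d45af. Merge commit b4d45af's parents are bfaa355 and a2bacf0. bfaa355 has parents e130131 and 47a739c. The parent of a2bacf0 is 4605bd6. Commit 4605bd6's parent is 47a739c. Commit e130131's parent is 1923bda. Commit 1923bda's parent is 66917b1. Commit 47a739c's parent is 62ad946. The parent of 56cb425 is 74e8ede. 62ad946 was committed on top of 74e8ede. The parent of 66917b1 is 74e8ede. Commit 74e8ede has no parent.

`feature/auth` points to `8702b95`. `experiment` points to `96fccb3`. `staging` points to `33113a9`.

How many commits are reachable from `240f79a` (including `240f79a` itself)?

5

Walking parent pointers from 240f79a: reachable set = {240f79a, 4605bd6, 47a739c, 62ad946, 74e8ede}.
That is 5 commits.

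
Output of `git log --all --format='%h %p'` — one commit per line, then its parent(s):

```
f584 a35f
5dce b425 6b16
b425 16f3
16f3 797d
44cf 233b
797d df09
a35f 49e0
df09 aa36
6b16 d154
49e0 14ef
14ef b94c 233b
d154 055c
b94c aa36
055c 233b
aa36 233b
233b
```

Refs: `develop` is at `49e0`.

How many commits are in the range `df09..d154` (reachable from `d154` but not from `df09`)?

Reachable from d154: {055c, 233b, d154}.
Reachable from df09: {233b, aa36, df09}.
In d154's history but not df09's: {055c, d154} — 2 commits.

2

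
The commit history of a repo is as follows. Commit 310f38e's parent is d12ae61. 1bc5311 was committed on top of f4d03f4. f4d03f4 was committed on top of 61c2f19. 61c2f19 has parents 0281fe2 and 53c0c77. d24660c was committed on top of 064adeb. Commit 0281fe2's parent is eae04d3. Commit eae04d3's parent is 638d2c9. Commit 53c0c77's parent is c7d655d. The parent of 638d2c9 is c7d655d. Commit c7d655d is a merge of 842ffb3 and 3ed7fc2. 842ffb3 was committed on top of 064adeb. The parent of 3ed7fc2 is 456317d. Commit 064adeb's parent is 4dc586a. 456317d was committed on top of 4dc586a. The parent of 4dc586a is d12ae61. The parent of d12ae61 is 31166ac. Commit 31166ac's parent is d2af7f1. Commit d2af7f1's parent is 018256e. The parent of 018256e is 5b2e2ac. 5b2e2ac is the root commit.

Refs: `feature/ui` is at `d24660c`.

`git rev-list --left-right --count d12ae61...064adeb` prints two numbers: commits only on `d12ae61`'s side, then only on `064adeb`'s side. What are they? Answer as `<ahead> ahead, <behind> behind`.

Reachable from d12ae61: {018256e, 31166ac, 5b2e2ac, d12ae61, d2af7f1}.
Reachable from 064adeb: {018256e, 064adeb, 31166ac, 4dc586a, 5b2e2ac, d12ae61, d2af7f1}.
Only in d12ae61's history (ahead): {} — 0.
Only in 064adeb's history (behind): {064adeb, 4dc586a} — 2.

0 ahead, 2 behind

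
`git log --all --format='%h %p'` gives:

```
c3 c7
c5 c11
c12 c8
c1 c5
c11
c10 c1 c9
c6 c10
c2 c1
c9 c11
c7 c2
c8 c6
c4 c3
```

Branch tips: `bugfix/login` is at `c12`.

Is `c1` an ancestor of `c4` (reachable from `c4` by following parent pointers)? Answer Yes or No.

Ancestors of c4 (commits reachable by following parents): {c1, c11, c2, c3, c4, c5, c7}.
c1 is in that set, so it is an ancestor of c4.

Yes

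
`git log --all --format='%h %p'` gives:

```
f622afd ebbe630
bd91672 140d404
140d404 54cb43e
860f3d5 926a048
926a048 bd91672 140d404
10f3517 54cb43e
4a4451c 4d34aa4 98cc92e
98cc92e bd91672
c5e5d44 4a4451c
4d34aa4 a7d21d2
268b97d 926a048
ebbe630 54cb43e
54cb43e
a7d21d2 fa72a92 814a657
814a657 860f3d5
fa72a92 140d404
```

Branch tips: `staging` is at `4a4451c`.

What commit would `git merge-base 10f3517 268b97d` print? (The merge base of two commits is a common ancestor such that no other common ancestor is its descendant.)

54cb43e

Ancestors of 10f3517: {10f3517, 54cb43e}.
Ancestors of 268b97d: {140d404, 268b97d, 54cb43e, 926a048, bd91672}.
Common ancestors: {54cb43e}.
The only common ancestor is 54cb43e, so it is the merge base.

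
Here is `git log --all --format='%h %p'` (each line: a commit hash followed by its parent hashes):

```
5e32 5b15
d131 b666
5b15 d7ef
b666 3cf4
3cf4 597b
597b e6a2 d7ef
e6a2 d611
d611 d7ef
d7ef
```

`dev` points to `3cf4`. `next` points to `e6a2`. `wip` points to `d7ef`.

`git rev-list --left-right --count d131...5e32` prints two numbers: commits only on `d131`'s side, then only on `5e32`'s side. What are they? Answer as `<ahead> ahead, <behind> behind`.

Reachable from d131: {3cf4, 597b, b666, d131, d611, d7ef, e6a2}.
Reachable from 5e32: {5b15, 5e32, d7ef}.
Only in d131's history (ahead): {3cf4, 597b, b666, d131, d611, e6a2} — 6.
Only in 5e32's history (behind): {5b15, 5e32} — 2.

6 ahead, 2 behind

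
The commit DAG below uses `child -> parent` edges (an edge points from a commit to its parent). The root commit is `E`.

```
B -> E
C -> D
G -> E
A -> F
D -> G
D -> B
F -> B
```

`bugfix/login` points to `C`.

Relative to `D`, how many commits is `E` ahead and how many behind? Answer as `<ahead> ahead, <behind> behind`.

0 ahead, 3 behind

Reachable from E: {E}.
Reachable from D: {B, D, E, G}.
Only in E's history (ahead): {} — 0.
Only in D's history (behind): {B, D, G} — 3.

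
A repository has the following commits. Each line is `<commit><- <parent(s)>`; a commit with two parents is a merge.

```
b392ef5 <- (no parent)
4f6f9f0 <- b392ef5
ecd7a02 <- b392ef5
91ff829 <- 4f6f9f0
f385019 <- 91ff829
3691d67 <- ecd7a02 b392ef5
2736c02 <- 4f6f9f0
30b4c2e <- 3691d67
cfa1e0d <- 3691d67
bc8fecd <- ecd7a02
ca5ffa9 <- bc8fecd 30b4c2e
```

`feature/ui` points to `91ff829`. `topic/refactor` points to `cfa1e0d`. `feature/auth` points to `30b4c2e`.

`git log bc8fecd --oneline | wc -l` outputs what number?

Walking parent pointers from bc8fecd: reachable set = {b392ef5, bc8fecd, ecd7a02}.
That is 3 commits.

3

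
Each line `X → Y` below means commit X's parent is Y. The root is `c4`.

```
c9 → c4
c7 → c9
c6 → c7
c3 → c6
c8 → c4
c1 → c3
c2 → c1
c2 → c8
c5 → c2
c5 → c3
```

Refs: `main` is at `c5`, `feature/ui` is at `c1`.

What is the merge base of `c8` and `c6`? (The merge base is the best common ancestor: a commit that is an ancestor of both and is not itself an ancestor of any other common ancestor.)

c4

Ancestors of c8: {c4, c8}.
Ancestors of c6: {c4, c6, c7, c9}.
Common ancestors: {c4}.
The only common ancestor is c4, so it is the merge base.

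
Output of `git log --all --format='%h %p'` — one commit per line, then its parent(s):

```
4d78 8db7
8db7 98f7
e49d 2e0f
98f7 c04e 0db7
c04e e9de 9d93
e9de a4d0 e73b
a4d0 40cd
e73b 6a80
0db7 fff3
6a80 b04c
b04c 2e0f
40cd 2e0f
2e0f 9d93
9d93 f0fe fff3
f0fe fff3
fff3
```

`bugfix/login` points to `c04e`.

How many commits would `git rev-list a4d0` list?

Walking parent pointers from a4d0: reachable set = {2e0f, 40cd, 9d93, a4d0, f0fe, fff3}.
That is 6 commits.

6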